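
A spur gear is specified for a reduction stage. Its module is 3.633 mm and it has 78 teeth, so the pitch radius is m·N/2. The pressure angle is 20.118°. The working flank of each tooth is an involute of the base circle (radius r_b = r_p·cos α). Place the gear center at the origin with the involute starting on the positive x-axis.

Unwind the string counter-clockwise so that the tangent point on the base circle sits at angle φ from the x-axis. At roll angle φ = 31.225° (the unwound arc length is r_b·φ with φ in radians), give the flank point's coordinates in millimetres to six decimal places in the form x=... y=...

pitch radius r_p = m·N/2 = 3.633·78/2 = 141.687000
base radius r_b = r_p·cos α = 141.687000·cos 20.118° = 133.042144
roll angle φ = 31.225° = 0.54497906 rad
x = r_b·(cos φ + φ·sin φ) = 133.042144·(0.85513815 + 0.54497906·0.51840018) = 151.356112
y = r_b·(sin φ − φ·cos φ) = 133.042144·(0.51840018 − 0.54497906·0.85513815) = 6.967124

x=151.356112 y=6.967124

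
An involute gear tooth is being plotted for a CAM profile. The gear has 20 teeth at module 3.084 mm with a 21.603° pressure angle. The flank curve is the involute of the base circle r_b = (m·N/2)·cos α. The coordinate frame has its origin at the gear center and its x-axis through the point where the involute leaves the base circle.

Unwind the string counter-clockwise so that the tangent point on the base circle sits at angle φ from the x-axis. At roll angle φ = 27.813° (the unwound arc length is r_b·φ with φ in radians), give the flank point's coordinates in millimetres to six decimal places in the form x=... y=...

pitch radius r_p = m·N/2 = 3.084·20/2 = 30.840000
base radius r_b = r_p·cos α = 30.840000·cos 21.603° = 28.673712
roll angle φ = 27.813° = 0.48542842 rad
x = r_b·(cos φ + φ·sin φ) = 28.673712·(0.88447513 + 0.48542842·0.46658733) = 31.855631
y = r_b·(sin φ − φ·cos φ) = 28.673712·(0.46658733 − 0.48542842·0.88447513) = 1.067751

x=31.855631 y=1.067751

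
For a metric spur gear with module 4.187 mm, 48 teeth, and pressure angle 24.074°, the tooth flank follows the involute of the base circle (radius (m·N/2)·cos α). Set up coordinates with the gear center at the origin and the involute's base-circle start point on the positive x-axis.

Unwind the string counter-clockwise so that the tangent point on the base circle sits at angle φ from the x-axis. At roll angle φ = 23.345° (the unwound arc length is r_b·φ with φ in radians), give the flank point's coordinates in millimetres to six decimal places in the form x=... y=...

x=99.049965 y=2.034509

pitch radius r_p = m·N/2 = 4.187·48/2 = 100.488000
base radius r_b = r_p·cos α = 100.488000·cos 24.074° = 91.747491
roll angle φ = 23.345° = 0.40744711 rad
x = r_b·(cos φ + φ·sin φ) = 91.747491·(0.91813544 + 0.40744711·0.39626673) = 99.049965
y = r_b·(sin φ − φ·cos φ) = 91.747491·(0.39626673 − 0.40744711·0.91813544) = 2.034509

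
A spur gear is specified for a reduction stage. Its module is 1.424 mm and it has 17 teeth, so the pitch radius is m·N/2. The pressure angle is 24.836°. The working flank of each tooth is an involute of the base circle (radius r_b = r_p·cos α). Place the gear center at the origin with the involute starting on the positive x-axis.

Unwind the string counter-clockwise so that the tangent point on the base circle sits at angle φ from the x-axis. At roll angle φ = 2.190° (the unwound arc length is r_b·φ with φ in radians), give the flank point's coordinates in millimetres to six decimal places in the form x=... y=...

x=10.992568 y=0.000204

pitch radius r_p = m·N/2 = 1.424·17/2 = 12.104000
base radius r_b = r_p·cos α = 12.104000·cos 24.836° = 10.984546
roll angle φ = 2.190° = 0.03822271 rad
x = r_b·(cos φ + φ·sin φ) = 10.984546·(0.99926960 + 0.03822271·0.03821340) = 10.992568
y = r_b·(sin φ − φ·cos φ) = 10.984546·(0.03821340 − 0.03822271·0.99926960) = 0.000204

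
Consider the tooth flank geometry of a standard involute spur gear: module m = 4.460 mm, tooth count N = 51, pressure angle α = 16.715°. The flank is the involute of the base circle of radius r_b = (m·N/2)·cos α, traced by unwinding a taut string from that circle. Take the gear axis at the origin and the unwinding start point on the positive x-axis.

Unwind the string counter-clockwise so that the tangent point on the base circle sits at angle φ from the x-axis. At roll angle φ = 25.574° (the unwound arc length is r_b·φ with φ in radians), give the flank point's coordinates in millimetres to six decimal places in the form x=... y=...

pitch radius r_p = m·N/2 = 4.460·51/2 = 113.730000
base radius r_b = r_p·cos α = 113.730000·cos 16.715° = 108.924593
roll angle φ = 25.574° = 0.44635050 rad
x = r_b·(cos φ + φ·sin φ) = 108.924593·(0.90202851 + 0.44635050·0.43167647) = 119.240570
y = r_b·(sin φ − φ·cos φ) = 108.924593·(0.43167647 − 0.44635050·0.90202851) = 3.164868

x=119.240570 y=3.164868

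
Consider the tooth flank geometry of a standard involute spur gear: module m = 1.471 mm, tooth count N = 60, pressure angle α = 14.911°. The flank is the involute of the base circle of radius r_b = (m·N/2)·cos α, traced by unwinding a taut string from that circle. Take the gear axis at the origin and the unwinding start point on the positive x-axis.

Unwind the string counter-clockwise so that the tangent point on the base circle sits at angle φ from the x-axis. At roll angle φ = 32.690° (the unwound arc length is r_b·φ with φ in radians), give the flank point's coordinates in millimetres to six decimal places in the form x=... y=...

pitch radius r_p = m·N/2 = 1.471·60/2 = 44.130000
base radius r_b = r_p·cos α = 44.130000·cos 14.911° = 42.643997
roll angle φ = 32.690° = 0.57054813 rad
x = r_b·(cos φ + φ·sin φ) = 42.643997·(0.84160506 + 0.57054813·0.54009344) = 49.030122
y = r_b·(sin φ − φ·cos φ) = 42.643997·(0.54009344 − 0.57054813·0.84160506) = 2.555111

x=49.030122 y=2.555111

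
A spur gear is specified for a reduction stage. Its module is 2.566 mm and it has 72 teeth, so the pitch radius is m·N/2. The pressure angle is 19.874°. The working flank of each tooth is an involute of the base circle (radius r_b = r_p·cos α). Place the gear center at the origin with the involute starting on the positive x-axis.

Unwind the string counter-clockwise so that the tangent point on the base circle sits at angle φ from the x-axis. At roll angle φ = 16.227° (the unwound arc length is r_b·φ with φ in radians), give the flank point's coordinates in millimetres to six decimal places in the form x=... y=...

x=90.288876 y=0.652574

pitch radius r_p = m·N/2 = 2.566·72/2 = 92.376000
base radius r_b = r_p·cos α = 92.376000·cos 19.874° = 86.874315
roll angle φ = 16.227° = 0.28321458 rad
x = r_b·(cos φ + φ·sin φ) = 86.874315·(0.96016211 + 0.28321458·0.27944360) = 90.288876
y = r_b·(sin φ − φ·cos φ) = 86.874315·(0.27944360 − 0.28321458·0.96016211) = 0.652574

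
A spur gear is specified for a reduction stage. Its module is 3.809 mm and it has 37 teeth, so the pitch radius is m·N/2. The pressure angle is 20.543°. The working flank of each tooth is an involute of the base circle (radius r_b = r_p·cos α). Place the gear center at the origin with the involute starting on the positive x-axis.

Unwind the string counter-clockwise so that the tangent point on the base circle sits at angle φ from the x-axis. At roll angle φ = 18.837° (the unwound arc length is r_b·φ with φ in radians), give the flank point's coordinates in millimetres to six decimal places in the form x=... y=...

x=69.455810 y=0.773202

pitch radius r_p = m·N/2 = 3.809·37/2 = 70.466500
base radius r_b = r_p·cos α = 70.466500·cos 20.543° = 65.985472
roll angle φ = 18.837° = 0.32876767 rad
x = r_b·(cos φ + φ·sin φ) = 65.985472·(0.94644095 + 0.32876767·0.32287695) = 69.455810
y = r_b·(sin φ − φ·cos φ) = 65.985472·(0.32287695 − 0.32876767·0.94644095) = 0.773202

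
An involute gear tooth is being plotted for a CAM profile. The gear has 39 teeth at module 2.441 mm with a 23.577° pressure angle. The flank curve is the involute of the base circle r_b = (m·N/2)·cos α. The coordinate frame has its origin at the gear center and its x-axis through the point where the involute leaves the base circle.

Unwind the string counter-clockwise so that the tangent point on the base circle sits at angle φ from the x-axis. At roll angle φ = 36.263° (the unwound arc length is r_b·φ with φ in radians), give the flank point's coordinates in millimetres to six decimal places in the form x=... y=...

x=51.508028 y=3.541201

pitch radius r_p = m·N/2 = 2.441·39/2 = 47.599500
base radius r_b = r_p·cos α = 47.599500·cos 23.577° = 43.626054
roll angle φ = 36.263° = 0.63290875 rad
x = r_b·(cos φ + φ·sin φ) = 43.626054·(0.80631042 + 0.63290875·0.59149261) = 51.508028
y = r_b·(sin φ − φ·cos φ) = 43.626054·(0.59149261 − 0.63290875·0.80631042) = 3.541201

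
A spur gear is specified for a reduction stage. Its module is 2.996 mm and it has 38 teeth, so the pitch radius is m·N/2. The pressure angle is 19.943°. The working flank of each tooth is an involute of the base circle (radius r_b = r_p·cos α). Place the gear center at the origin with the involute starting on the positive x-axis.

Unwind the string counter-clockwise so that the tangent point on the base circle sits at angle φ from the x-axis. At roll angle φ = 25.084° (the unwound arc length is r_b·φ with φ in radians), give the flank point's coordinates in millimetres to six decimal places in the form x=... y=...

pitch radius r_p = m·N/2 = 2.996·38/2 = 56.924000
base radius r_b = r_p·cos α = 56.924000·cos 19.943° = 53.510405
roll angle φ = 25.084° = 0.43779839 rad
x = r_b·(cos φ + φ·sin φ) = 53.510405·(0.90568722 + 0.43779839·0.42394652) = 58.395387
y = r_b·(sin φ − φ·cos φ) = 53.510405·(0.42394652 − 0.43779839·0.90568722) = 1.468225

x=58.395387 y=1.468225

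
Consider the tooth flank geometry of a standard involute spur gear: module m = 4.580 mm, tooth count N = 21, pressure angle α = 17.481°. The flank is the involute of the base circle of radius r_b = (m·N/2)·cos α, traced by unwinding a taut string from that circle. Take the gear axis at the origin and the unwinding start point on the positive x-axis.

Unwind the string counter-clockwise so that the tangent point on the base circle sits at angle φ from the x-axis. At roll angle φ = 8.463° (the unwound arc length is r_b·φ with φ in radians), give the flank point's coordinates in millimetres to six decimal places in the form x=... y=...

x=46.366687 y=0.049165

pitch radius r_p = m·N/2 = 4.580·21/2 = 48.090000
base radius r_b = r_p·cos α = 48.090000·cos 17.481° = 45.869041
roll angle φ = 8.463° = 0.14770721 rad
x = r_b·(cos φ + φ·sin φ) = 45.869041·(0.98911111 + 0.14770721·0.14717070) = 46.366687
y = r_b·(sin φ − φ·cos φ) = 45.869041·(0.14717070 − 0.14770721·0.98911111) = 0.049165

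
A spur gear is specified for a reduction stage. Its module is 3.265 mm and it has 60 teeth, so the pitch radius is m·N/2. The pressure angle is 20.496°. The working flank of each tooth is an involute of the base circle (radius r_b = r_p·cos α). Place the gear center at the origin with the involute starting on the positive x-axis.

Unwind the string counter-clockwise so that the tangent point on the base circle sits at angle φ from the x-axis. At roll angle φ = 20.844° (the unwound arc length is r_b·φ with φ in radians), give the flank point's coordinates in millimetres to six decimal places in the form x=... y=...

x=97.621443 y=1.453111

pitch radius r_p = m·N/2 = 3.265·60/2 = 97.950000
base radius r_b = r_p·cos α = 97.950000·cos 20.496° = 91.749436
roll angle φ = 20.844° = 0.36379643 rad
x = r_b·(cos φ + φ·sin φ) = 91.749436·(0.93455270 + 0.36379643·0.35582475) = 97.621443
y = r_b·(sin φ − φ·cos φ) = 91.749436·(0.35582475 − 0.36379643·0.93455270) = 1.453111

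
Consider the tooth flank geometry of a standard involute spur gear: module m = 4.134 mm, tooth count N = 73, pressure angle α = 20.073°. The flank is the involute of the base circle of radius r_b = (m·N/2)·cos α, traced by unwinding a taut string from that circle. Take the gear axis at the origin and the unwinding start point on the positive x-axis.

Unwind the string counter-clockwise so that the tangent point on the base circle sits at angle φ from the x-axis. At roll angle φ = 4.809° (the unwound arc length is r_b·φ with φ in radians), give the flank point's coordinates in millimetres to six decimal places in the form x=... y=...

pitch radius r_p = m·N/2 = 4.134·73/2 = 150.891000
base radius r_b = r_p·cos α = 150.891000·cos 20.073° = 141.725291
roll angle φ = 4.809° = 0.08393288 rad
x = r_b·(cos φ + φ·sin φ) = 141.725291·(0.99647970 + 0.08393288·0.08383437) = 142.223621
y = r_b·(sin φ − φ·cos φ) = 141.725291·(0.08383437 − 0.08393288·0.99647970) = 0.027914

x=142.223621 y=0.027914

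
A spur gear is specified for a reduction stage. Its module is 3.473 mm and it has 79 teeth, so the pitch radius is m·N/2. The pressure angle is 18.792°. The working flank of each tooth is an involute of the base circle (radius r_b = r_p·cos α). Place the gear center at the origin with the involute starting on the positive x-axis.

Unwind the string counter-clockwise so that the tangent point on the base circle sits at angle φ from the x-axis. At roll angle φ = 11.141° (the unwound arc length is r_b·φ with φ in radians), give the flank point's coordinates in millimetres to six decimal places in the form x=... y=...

x=132.302859 y=0.317068

pitch radius r_p = m·N/2 = 3.473·79/2 = 137.183500
base radius r_b = r_p·cos α = 137.183500·cos 18.792° = 129.870830
roll angle φ = 11.141° = 0.19444713 rad
x = r_b·(cos φ + φ·sin φ) = 129.870830·(0.98115465 + 0.19444713·0.19322412) = 132.302859
y = r_b·(sin φ − φ·cos φ) = 129.870830·(0.19322412 − 0.19444713·0.98115465) = 0.317068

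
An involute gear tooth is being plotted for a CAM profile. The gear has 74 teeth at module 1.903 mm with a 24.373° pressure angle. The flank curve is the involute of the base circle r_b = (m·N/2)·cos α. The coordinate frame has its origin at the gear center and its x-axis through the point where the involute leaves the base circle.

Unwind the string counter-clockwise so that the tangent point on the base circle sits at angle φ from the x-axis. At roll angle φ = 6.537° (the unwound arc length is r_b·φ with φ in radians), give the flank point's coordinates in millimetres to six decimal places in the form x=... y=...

pitch radius r_p = m·N/2 = 1.903·74/2 = 70.411000
base radius r_b = r_p·cos α = 70.411000·cos 24.373° = 64.135847
roll angle φ = 6.537° = 0.11409217 rad
x = r_b·(cos φ + φ·sin φ) = 64.135847·(0.99349855 + 0.11409217·0.11384481) = 64.551919
y = r_b·(sin φ − φ·cos φ) = 64.135847·(0.11384481 − 0.11409217·0.99349855) = 0.031709

x=64.551919 y=0.031709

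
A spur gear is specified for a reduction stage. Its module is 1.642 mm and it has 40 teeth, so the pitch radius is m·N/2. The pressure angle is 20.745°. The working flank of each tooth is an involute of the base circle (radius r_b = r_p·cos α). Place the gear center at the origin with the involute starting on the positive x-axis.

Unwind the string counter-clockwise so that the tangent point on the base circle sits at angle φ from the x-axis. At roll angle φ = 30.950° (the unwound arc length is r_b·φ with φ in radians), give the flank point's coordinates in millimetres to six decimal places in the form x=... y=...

x=34.869880 y=1.566964

pitch radius r_p = m·N/2 = 1.642·40/2 = 32.840000
base radius r_b = r_p·cos α = 32.840000·cos 20.745° = 30.710856
roll angle φ = 30.950° = 0.54017940 rad
x = r_b·(cos φ + φ·sin φ) = 30.710856·(0.85761643 + 0.54017940·0.51428986) = 34.869880
y = r_b·(sin φ − φ·cos φ) = 30.710856·(0.51428986 − 0.54017940·0.85761643) = 1.566964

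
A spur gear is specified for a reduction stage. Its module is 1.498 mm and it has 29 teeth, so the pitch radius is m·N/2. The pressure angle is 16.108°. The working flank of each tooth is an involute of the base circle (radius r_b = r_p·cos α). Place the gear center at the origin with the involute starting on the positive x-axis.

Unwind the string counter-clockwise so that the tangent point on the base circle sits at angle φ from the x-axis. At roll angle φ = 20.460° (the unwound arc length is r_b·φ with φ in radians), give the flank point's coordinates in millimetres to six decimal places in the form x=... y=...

pitch radius r_p = m·N/2 = 1.498·29/2 = 21.721000
base radius r_b = r_p·cos α = 21.721000·cos 16.108° = 20.868243
roll angle φ = 20.460° = 0.35709436 rad
x = r_b·(cos φ + φ·sin φ) = 20.868243·(0.93691645 + 0.35709436·0.34955338) = 22.156648
y = r_b·(sin φ − φ·cos φ) = 20.868243·(0.34955338 − 0.35709436·0.93691645) = 0.312727

x=22.156648 y=0.312727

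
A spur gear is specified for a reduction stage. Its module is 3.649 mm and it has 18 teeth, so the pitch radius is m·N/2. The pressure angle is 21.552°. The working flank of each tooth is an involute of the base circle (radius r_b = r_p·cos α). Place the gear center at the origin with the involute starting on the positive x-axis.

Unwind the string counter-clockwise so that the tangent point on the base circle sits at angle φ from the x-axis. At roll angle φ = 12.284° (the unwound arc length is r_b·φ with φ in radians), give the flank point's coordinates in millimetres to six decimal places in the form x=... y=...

pitch radius r_p = m·N/2 = 3.649·18/2 = 32.841000
base radius r_b = r_p·cos α = 32.841000·cos 21.552° = 30.544907
roll angle φ = 12.284° = 0.21439625 rad
x = r_b·(cos φ + φ·sin φ) = 30.544907·(0.97710503 + 0.21439625·0.21275754) = 31.238870
y = r_b·(sin φ − φ·cos φ) = 30.544907·(0.21275754 − 0.21439625·0.97710503) = 0.099878

x=31.238870 y=0.099878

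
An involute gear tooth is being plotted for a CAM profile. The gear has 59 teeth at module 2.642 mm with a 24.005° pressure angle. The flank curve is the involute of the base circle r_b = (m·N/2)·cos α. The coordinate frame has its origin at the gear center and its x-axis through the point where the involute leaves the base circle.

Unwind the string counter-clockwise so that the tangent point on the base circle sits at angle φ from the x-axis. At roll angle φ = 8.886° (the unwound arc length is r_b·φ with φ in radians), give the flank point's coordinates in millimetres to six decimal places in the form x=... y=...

x=72.049170 y=0.088319

pitch radius r_p = m·N/2 = 2.642·59/2 = 77.939000
base radius r_b = r_p·cos α = 77.939000·cos 24.005° = 71.198053
roll angle φ = 8.886° = 0.15508996 rad
x = r_b·(cos φ + φ·sin φ) = 71.198053·(0.98799764 + 0.15508996·0.15446898) = 72.049170
y = r_b·(sin φ − φ·cos φ) = 71.198053·(0.15446898 − 0.15508996·0.98799764) = 0.088319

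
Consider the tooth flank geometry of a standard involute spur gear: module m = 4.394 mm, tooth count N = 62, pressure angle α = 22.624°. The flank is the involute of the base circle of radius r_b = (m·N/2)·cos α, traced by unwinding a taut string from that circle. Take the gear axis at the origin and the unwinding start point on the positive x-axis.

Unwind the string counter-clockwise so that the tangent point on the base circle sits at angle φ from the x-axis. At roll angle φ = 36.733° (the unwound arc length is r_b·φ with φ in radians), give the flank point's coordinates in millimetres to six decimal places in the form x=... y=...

x=148.976564 y=10.596683

pitch radius r_p = m·N/2 = 4.394·62/2 = 136.214000
base radius r_b = r_p·cos α = 136.214000·cos 22.624° = 125.732219
roll angle φ = 36.733° = 0.64111179 rad
x = r_b·(cos φ + φ·sin φ) = 125.732219·(0.80143130 + 0.64111179·0.59808684) = 148.976564
y = r_b·(sin φ − φ·cos φ) = 125.732219·(0.59808684 − 0.64111179·0.80143130) = 10.596683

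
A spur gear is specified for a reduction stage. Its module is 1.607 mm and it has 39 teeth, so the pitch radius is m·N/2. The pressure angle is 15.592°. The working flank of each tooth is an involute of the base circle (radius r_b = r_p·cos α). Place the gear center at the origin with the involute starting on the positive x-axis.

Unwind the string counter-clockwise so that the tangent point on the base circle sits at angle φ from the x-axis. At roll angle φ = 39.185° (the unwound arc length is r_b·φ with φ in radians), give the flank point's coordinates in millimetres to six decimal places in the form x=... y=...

x=36.437926 y=3.070341

pitch radius r_p = m·N/2 = 1.607·39/2 = 31.336500
base radius r_b = r_p·cos α = 31.336500·cos 15.592° = 30.183320
roll angle φ = 39.185° = 0.68390727 rad
x = r_b·(cos φ + φ·sin φ) = 30.183320·(0.77510993 + 0.68390727·0.63182640) = 36.437926
y = r_b·(sin φ − φ·cos φ) = 30.183320·(0.63182640 − 0.68390727·0.77510993) = 3.070341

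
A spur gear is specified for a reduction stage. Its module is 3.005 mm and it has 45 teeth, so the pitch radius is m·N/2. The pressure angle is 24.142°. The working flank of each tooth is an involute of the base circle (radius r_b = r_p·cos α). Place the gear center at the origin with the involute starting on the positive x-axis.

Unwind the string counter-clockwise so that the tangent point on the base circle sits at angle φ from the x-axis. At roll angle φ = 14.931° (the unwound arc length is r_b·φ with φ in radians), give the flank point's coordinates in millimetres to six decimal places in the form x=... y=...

pitch radius r_p = m·N/2 = 3.005·45/2 = 67.612500
base radius r_b = r_p·cos α = 67.612500·cos 24.142° = 61.698746
roll angle φ = 14.931° = 0.26059511 rad
x = r_b·(cos φ + φ·sin φ) = 61.698746·(0.96623682 + 0.26059511·0.25765562) = 63.758288
y = r_b·(sin φ − φ·cos φ) = 61.698746·(0.25765562 − 0.26059511·0.96623682) = 0.361495

x=63.758288 y=0.361495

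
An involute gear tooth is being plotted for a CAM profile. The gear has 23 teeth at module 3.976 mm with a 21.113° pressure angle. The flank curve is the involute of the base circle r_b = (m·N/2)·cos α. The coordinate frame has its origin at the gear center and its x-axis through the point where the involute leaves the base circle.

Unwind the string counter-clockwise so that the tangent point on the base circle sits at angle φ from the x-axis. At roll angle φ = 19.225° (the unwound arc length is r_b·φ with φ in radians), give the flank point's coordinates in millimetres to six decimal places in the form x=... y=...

pitch radius r_p = m·N/2 = 3.976·23/2 = 45.724000
base radius r_b = r_p·cos α = 45.724000·cos 21.113° = 42.654632
roll angle φ = 19.225° = 0.33553955 rad
x = r_b·(cos φ + φ·sin φ) = 42.654632·(0.94423279 + 0.33553955·0.32927868) = 44.988642
y = r_b·(sin φ − φ·cos φ) = 42.654632·(0.32927868 − 0.33553955·0.94423279) = 0.531103

x=44.988642 y=0.531103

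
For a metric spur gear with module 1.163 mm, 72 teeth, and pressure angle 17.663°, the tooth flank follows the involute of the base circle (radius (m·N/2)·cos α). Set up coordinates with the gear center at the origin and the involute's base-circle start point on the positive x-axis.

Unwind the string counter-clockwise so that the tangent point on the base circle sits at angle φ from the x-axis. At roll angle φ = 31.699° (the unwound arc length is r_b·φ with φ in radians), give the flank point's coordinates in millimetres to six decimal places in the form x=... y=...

pitch radius r_p = m·N/2 = 1.163·72/2 = 41.868000
base radius r_b = r_p·cos α = 41.868000·cos 17.663° = 39.894243
roll angle φ = 31.699° = 0.55325192 rad
x = r_b·(cos φ + φ·sin φ) = 39.894243·(0.85082028 + 0.55325192·0.52545680) = 45.540486
y = r_b·(sin φ − φ·cos φ) = 39.894243·(0.52545680 − 0.55325192·0.85082028) = 2.183765

x=45.540486 y=2.183765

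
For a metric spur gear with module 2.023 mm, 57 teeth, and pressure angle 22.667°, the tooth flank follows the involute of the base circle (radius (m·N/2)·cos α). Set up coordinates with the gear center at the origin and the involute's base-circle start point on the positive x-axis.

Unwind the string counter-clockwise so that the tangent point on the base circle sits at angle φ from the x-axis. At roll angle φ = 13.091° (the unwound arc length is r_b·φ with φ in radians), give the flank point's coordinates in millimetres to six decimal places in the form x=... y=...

pitch radius r_p = m·N/2 = 2.023·57/2 = 57.655500
base radius r_b = r_p·cos α = 57.655500·cos 22.667° = 53.202201
roll angle φ = 13.091° = 0.22848105 rad
x = r_b·(cos φ + φ·sin φ) = 53.202201·(0.97401156 + 0.22848105·0.22649831) = 54.572803
y = r_b·(sin φ − φ·cos φ) = 53.202201·(0.22649831 − 0.22848105·0.97401156) = 0.210421

x=54.572803 y=0.210421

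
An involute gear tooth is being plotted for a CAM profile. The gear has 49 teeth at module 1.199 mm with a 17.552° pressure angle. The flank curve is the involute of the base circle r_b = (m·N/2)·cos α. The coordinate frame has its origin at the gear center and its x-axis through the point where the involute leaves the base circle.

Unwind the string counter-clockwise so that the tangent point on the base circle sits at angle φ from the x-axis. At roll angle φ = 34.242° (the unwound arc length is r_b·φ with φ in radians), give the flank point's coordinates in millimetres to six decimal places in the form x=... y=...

x=32.571814 y=1.922547

pitch radius r_p = m·N/2 = 1.199·49/2 = 29.375500
base radius r_b = r_p·cos α = 29.375500·cos 17.552° = 28.007884
roll angle φ = 34.242° = 0.59763564 rad
x = r_b·(cos φ + φ·sin φ) = 28.007884·(0.82666832 + 0.59763564·0.56268951) = 32.571814
y = r_b·(sin φ − φ·cos φ) = 28.007884·(0.56268951 − 0.59763564·0.82666832) = 1.922547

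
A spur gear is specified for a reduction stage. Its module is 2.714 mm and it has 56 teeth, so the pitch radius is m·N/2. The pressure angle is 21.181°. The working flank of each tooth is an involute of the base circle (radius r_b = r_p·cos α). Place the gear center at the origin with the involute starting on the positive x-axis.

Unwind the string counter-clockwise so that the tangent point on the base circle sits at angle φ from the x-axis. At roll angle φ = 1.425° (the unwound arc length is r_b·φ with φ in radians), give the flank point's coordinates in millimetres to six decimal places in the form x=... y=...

x=70.880171 y=0.000363

pitch radius r_p = m·N/2 = 2.714·56/2 = 75.992000
base radius r_b = r_p·cos α = 75.992000·cos 21.181° = 70.858259
roll angle φ = 1.425° = 0.02487094 rad
x = r_b·(cos φ + φ·sin φ) = 70.858259·(0.99969073 + 0.02487094·0.02486838) = 70.880171
y = r_b·(sin φ − φ·cos φ) = 70.858259·(0.02486838 − 0.02487094·0.99969073) = 0.000363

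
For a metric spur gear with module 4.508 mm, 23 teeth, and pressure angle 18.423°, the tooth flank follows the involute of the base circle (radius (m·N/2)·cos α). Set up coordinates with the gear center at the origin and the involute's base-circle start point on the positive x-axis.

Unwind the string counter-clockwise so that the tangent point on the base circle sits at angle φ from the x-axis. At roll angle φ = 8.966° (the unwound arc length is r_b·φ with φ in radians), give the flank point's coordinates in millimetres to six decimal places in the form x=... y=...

pitch radius r_p = m·N/2 = 4.508·23/2 = 51.842000
base radius r_b = r_p·cos α = 51.842000·cos 18.423° = 49.185057
roll angle φ = 8.966° = 0.15648622 rad
x = r_b·(cos φ + φ·sin φ) = 49.185057·(0.98778100 + 0.15648622·0.15584833) = 49.783596
y = r_b·(sin φ − φ·cos φ) = 49.185057·(0.15584833 − 0.15648622·0.98778100) = 0.062672

x=49.783596 y=0.062672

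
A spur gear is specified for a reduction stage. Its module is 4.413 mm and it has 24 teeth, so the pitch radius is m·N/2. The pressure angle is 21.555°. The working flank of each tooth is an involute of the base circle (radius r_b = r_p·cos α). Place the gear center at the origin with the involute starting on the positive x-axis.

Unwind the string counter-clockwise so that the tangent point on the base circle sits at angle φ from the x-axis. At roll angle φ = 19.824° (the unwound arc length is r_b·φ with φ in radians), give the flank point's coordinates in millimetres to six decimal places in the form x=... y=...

x=52.112952 y=0.671901

pitch radius r_p = m·N/2 = 4.413·24/2 = 52.956000
base radius r_b = r_p·cos α = 52.956000·cos 21.555° = 49.252539
roll angle φ = 19.824° = 0.34599407 rad
x = r_b·(cos φ + φ·sin φ) = 49.252539·(0.94073880 + 0.34599407·0.33913201) = 52.112952
y = r_b·(sin φ − φ·cos φ) = 49.252539·(0.33913201 − 0.34599407·0.94073880) = 0.671901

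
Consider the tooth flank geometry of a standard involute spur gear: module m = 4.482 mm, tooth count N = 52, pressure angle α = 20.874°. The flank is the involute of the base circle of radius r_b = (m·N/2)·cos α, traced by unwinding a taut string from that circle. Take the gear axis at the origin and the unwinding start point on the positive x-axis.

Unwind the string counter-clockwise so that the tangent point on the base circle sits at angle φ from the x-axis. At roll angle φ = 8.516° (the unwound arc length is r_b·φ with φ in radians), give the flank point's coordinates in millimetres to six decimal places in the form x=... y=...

pitch radius r_p = m·N/2 = 4.482·52/2 = 116.532000
base radius r_b = r_p·cos α = 116.532000·cos 20.874° = 108.883569
roll angle φ = 8.516° = 0.14863224 rad
x = r_b·(cos φ + φ·sin φ) = 108.883569·(0.98897455 + 0.14863224·0.14808559) = 110.079638
y = r_b·(sin φ − φ·cos φ) = 108.883569·(0.14808559 − 0.14863224·0.98897455) = 0.118911

x=110.079638 y=0.118911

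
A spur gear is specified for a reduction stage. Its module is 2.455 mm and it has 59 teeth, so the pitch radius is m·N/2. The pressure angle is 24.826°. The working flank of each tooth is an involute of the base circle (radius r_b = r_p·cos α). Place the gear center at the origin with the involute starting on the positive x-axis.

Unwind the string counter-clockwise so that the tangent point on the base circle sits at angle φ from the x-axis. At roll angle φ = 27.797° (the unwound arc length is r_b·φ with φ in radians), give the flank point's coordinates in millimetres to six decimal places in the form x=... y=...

x=73.015863 y=2.443486

pitch radius r_p = m·N/2 = 2.455·59/2 = 72.422500
base radius r_b = r_p·cos α = 72.422500·cos 24.826° = 65.729723
roll angle φ = 27.797° = 0.48514917 rad
x = r_b·(cos φ + φ·sin φ) = 65.729723·(0.88460539 + 0.48514917·0.46634032) = 73.015863
y = r_b·(sin φ − φ·cos φ) = 65.729723·(0.46634032 − 0.48514917·0.88460539) = 2.443486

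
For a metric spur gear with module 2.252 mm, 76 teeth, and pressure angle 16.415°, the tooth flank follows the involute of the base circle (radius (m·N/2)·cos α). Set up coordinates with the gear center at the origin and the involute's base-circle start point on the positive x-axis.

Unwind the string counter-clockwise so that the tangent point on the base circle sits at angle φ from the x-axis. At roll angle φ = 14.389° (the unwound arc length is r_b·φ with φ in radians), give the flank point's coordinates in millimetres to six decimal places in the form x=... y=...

x=84.635854 y=0.430666

pitch radius r_p = m·N/2 = 2.252·76/2 = 85.576000
base radius r_b = r_p·cos α = 85.576000·cos 16.415° = 82.087924
roll angle φ = 14.389° = 0.25113543 rad
x = r_b·(cos φ + φ·sin φ) = 82.087924·(0.96863089 + 0.25113543·0.24850393) = 84.635854
y = r_b·(sin φ − φ·cos φ) = 82.087924·(0.24850393 − 0.25113543·0.96863089) = 0.430666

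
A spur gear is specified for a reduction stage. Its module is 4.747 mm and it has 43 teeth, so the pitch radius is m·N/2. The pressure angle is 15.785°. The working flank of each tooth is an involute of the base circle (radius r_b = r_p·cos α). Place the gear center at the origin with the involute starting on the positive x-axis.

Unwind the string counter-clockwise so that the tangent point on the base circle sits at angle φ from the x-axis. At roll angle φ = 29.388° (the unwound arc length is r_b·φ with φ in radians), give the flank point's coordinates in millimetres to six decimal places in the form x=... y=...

pitch radius r_p = m·N/2 = 4.747·43/2 = 102.060500
base radius r_b = r_p·cos α = 102.060500·cos 15.785° = 98.211721
roll angle φ = 29.388° = 0.51291736 rad
x = r_b·(cos φ + φ·sin φ) = 98.211721·(0.87131661 + 0.51291736·0.49072128) = 110.293341
y = r_b·(sin φ − φ·cos φ) = 98.211721·(0.49072128 − 0.51291736·0.87131661) = 4.302446

x=110.293341 y=4.302446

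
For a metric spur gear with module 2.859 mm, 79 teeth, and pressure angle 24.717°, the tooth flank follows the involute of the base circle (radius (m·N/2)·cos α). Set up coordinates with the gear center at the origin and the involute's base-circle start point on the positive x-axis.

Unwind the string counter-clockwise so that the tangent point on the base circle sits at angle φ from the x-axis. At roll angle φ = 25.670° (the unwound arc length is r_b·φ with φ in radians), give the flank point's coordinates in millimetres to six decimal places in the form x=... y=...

x=112.369084 y=3.013885

pitch radius r_p = m·N/2 = 2.859·79/2 = 112.930500
base radius r_b = r_p·cos α = 112.930500·cos 24.717° = 102.584277
roll angle φ = 25.670° = 0.44802602 rad
x = r_b·(cos φ + φ·sin φ) = 102.584277·(0.90130396 + 0.44802602·0.43318722) = 112.369084
y = r_b·(sin φ − φ·cos φ) = 102.584277·(0.43318722 − 0.44802602·0.90130396) = 3.013885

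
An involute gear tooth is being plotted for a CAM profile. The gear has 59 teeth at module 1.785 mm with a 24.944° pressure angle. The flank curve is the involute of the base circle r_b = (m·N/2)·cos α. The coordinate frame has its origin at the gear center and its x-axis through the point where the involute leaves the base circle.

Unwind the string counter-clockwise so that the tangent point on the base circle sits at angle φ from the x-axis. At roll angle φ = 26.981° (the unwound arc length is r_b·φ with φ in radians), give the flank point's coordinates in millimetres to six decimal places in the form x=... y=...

x=52.749626 y=1.625389

pitch radius r_p = m·N/2 = 1.785·59/2 = 52.657500
base radius r_b = r_p·cos α = 52.657500·cos 24.944° = 47.745630
roll angle φ = 26.981° = 0.47090729 rad
x = r_b·(cos φ + φ·sin φ) = 47.745630·(0.89115702 + 0.47090729·0.45369501) = 52.749626
y = r_b·(sin φ − φ·cos φ) = 47.745630·(0.45369501 − 0.47090729·0.89115702) = 1.625389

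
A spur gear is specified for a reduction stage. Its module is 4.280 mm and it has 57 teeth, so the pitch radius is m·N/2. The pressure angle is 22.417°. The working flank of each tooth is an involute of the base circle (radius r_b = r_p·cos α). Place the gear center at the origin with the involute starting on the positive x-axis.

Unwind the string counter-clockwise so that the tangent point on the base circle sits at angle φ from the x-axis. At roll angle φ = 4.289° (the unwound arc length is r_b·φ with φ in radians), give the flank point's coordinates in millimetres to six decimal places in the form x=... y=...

pitch radius r_p = m·N/2 = 4.280·57/2 = 121.980000
base radius r_b = r_p·cos α = 121.980000·cos 22.417° = 112.762328
roll angle φ = 4.289° = 0.07485717 rad
x = r_b·(cos φ + φ·sin φ) = 112.762328·(0.99719951 + 0.07485717·0.07478728) = 113.077823
y = r_b·(sin φ − φ·cos φ) = 112.762328·(0.07478728 − 0.07485717·0.99719951) = 0.015758

x=113.077823 y=0.015758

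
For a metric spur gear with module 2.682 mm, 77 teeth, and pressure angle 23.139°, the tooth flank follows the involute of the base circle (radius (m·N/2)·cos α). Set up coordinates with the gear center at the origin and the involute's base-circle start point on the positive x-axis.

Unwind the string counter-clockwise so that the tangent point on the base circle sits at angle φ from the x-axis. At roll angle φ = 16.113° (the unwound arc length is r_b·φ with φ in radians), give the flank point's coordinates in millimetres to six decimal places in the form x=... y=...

x=98.631192 y=0.698390

pitch radius r_p = m·N/2 = 2.682·77/2 = 103.257000
base radius r_b = r_p·cos α = 103.257000·cos 23.139° = 94.950411
roll angle φ = 16.113° = 0.28122490 rad
x = r_b·(cos φ + φ·sin φ) = 94.950411·(0.96071621 + 0.28122490·0.27753264) = 98.631192
y = r_b·(sin φ − φ·cos φ) = 94.950411·(0.27753264 − 0.28122490·0.96071621) = 0.698390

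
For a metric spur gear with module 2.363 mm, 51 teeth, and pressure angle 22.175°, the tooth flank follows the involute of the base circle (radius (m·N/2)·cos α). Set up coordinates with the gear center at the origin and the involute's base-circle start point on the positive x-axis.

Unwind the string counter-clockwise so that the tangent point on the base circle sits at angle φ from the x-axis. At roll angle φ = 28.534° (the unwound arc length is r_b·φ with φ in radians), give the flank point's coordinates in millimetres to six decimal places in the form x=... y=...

pitch radius r_p = m·N/2 = 2.363·51/2 = 60.256500
base radius r_b = r_p·cos α = 60.256500·cos 22.175° = 55.799650
roll angle φ = 28.534° = 0.49801225 rad
x = r_b·(cos φ + φ·sin φ) = 55.799650·(0.87853381 + 0.49801225·0.47768018) = 62.296090
y = r_b·(sin φ − φ·cos φ) = 55.799650·(0.47768018 − 0.49801225·0.87853381) = 2.240891

x=62.296090 y=2.240891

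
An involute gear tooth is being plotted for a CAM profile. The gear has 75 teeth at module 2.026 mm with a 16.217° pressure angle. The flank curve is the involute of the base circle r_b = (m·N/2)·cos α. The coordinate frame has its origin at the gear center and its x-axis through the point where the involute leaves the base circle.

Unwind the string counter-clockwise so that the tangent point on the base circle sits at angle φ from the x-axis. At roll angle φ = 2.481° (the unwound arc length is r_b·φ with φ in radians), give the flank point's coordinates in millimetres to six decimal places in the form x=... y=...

x=73.020382 y=0.001974

pitch radius r_p = m·N/2 = 2.026·75/2 = 75.975000
base radius r_b = r_p·cos α = 75.975000·cos 16.217° = 72.952020
roll angle φ = 2.481° = 0.04330162 rad
x = r_b·(cos φ + φ·sin φ) = 72.952020·(0.99906263 + 0.04330162·0.04328809) = 73.020382
y = r_b·(sin φ − φ·cos φ) = 72.952020·(0.04328809 − 0.04330162·0.99906263) = 0.001974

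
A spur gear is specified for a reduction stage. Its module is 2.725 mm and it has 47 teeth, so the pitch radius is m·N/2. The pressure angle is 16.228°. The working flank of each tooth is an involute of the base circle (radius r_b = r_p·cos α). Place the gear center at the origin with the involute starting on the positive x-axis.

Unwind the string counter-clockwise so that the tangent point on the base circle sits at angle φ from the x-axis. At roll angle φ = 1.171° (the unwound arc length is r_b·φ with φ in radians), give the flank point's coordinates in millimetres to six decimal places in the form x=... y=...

x=61.498909 y=0.000175

pitch radius r_p = m·N/2 = 2.725·47/2 = 64.037500
base radius r_b = r_p·cos α = 64.037500·cos 16.228° = 61.486069
roll angle φ = 1.171° = 0.02043781 rad
x = r_b·(cos φ + φ·sin φ) = 61.486069·(0.99979116 + 0.02043781·0.02043638) = 61.498909
y = r_b·(sin φ − φ·cos φ) = 61.486069·(0.02043638 − 0.02043781·0.99979116) = 0.000175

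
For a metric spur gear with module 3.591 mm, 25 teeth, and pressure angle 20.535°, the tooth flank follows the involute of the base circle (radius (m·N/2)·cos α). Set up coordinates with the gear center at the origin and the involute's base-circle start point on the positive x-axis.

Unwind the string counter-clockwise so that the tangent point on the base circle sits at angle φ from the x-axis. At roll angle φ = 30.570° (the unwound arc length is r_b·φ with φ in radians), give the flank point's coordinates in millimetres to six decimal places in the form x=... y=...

x=47.599283 y=2.068221

pitch radius r_p = m·N/2 = 3.591·25/2 = 44.887500
base radius r_b = r_p·cos α = 44.887500·cos 20.535° = 42.035262
roll angle φ = 30.570° = 0.53354715 rad
x = r_b·(cos φ + φ·sin φ) = 42.035262·(0.86100844 + 0.53354715·0.50859066) = 47.599283
y = r_b·(sin φ − φ·cos φ) = 42.035262·(0.50859066 − 0.53354715·0.86100844) = 2.068221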